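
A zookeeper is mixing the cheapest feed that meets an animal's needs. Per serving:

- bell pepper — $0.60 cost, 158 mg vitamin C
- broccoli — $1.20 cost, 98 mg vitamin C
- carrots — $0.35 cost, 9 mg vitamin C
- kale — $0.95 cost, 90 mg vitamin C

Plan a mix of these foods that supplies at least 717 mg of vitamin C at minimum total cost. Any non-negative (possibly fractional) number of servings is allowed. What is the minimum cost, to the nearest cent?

Cost per mg of vitamin C: bell pepper $0.0038, kale $0.0106, broccoli $0.0122, carrots $0.0389.
With no serving limits, use only bell pepper: 717 mg / 158 mg = 4.538 servings × $0.60 = $2.72.

$2.72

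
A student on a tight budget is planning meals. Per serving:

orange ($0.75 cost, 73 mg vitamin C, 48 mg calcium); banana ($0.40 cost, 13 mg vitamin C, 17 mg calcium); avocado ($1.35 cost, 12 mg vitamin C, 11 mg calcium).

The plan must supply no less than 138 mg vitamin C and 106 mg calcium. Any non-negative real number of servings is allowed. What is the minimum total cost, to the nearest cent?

$1.66

orange only: max(138/73, 106/48) = 2.208 servings → $1.66.
banana only: max(138/13, 106/17) = 10.62 servings → $4.25.
avocado only: max(138/12, 106/11) = 11.5 servings → $15.53.
orange + banana with both tight: 1.569 servings and 1.806 servings → $1.90.
orange + avocado with both tight: 1.084 servings and 4.907 servings → $7.44.
banana + avocado: the both-tight solution has a negative serving — not a feasible corner.
So the least-cost plan costs $1.66.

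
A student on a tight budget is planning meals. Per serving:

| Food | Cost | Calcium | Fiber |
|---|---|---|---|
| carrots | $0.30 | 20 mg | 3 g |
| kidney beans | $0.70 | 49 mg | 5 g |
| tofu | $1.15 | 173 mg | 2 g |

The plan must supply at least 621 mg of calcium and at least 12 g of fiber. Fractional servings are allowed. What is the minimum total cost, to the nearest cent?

$4.42

A basic optimal solution has at most two foods positive. Try each food alone and each pair with both targets met exactly.
carrots only: max(621/20, 12/3) = 31.05 servings → $9.31.
kidney beans only: max(621/49, 12/5) = 12.67 servings → $8.87.
tofu only: max(621/173, 12/2) = 6 servings → $6.90.
carrots + kidney beans: the both-tight solution has a negative serving — not a feasible corner.
carrots + tofu with both tight: 1.741 servings and 3.388 servings → $4.42.
kidney beans + tofu with both tight: 1.087 servings and 3.282 servings → $4.54.
So the least-cost plan costs $4.42.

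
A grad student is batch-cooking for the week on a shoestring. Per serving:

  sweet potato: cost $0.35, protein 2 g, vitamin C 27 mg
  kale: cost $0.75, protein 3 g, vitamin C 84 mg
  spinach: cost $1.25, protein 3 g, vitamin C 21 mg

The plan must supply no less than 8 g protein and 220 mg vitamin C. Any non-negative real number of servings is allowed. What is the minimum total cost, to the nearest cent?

sweet potato only: max(8/2, 220/27) = 8.148 servings → $2.85.
kale only: max(8/3, 220/84) = 2.667 servings → $2.00.
spinach only: max(8/3, 220/21) = 10.48 servings → $13.10.
sweet potato + kale with both tight: 0.1379 servings and 2.575 servings → $1.98.
sweet potato + spinach: intersection lies outside the first quadrant.
kale + spinach with both tight: 2.603 servings and 0.06349 servings → $2.03.
Cheapest feasible corner: $1.98.

$1.98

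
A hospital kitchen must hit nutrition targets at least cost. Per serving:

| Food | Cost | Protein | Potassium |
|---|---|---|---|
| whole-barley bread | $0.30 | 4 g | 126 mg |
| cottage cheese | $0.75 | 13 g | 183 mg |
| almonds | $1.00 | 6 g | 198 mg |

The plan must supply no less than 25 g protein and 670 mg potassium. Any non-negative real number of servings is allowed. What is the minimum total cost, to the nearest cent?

whole-barley bread only: max(25/4, 670/126) = 6.25 servings → $1.88.
cottage cheese only: max(25/13, 670/183) = 3.661 servings → $2.75.
almonds only: max(25/6, 670/198) = 4.167 servings → $4.17.
whole-barley bread + cottage cheese with both tight: 4.564 servings and 0.5188 servings → $1.76.
whole-barley bread + almonds: intersection lies outside the first quadrant.
cottage cheese + almonds with both tight: 0.6301 servings and 2.801 servings → $3.27.
Cheapest feasible corner: $1.76.

$1.76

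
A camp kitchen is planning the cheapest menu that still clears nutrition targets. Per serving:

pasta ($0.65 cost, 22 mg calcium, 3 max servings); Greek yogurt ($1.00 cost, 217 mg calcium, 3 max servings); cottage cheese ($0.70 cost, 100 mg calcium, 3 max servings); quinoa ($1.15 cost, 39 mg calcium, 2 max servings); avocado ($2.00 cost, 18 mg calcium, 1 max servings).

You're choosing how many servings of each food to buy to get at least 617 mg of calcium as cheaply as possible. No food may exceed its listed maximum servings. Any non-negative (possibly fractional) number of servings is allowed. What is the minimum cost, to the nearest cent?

$2.84

Cost per mg of calcium: Greek yogurt $0.0046, cottage cheese $0.0070, quinoa $0.0295, pasta $0.0295, avocado $0.1111.
Take 2.843 servings of Greek yogurt: +617.0 mg calcium for $2.84 (total $2.84, still need 0.0 mg).
Greedy by cheapest-per-mg is optimal for a single linear constraint, so the minimum cost is $2.84.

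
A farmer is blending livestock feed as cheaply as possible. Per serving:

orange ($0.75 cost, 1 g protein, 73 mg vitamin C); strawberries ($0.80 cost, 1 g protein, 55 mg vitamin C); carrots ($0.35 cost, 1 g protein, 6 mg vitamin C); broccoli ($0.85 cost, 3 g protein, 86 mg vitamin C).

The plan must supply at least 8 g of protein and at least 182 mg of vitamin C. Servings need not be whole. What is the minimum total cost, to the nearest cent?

$2.27

Check every corner: each single food scaled to meet both minima, and each pair solved so both constraints bind.
orange only: max(8/1, 182/73) = 8 servings → $6.00.
strawberries only: max(8/1, 182/55) = 8 servings → $6.40.
carrots only: max(8/1, 182/6) = 30.33 servings → $10.62.
broccoli only: max(8/3, 182/86) = 2.667 servings → $2.27.
orange + strawberries: the both-tight solution has a negative serving — not a feasible corner.
orange + carrots with both tight: 2 servings and 6 servings → $3.60.
orange + broccoli with both targets exact would need a negative amount; discard.
strawberries + carrots with both tight: 2.735 servings and 5.265 servings → $4.03.
strawberries + broccoli: the both-tight solution has a negative serving — not a feasible corner.
carrots + broccoli with both tight: 2.088 servings and 1.971 servings → $2.41.
So the least-cost plan costs $2.27.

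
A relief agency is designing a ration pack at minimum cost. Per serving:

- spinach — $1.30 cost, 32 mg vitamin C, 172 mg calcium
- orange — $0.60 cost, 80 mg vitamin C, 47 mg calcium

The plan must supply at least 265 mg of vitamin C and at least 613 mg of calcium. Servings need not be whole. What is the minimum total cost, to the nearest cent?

$5.15

Compare the cost at each extreme point of the feasible region.
spinach only: max(265/32, 613/172) = 8.281 servings → $10.77.
orange only: max(265/80, 613/47) = 13.04 servings → $7.83.
spinach + orange with both tight: 2.985 servings and 2.118 servings → $5.15.
So the least-cost plan costs $5.15.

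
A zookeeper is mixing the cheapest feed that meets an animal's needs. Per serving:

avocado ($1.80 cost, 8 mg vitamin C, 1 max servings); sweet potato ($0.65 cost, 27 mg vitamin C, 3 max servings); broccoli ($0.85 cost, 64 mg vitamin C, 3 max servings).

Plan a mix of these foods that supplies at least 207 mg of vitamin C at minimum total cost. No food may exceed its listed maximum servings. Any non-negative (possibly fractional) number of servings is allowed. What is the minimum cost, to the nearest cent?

Cost per mg of vitamin C: broccoli $0.0133, sweet potato $0.0241, avocado $0.2250.
Take 3 servings of broccoli: +192.0 mg vitamin C for $2.55 (total $2.55, still need 15.0 mg).
Take 0.5556 servings of sweet potato: +15.0 mg vitamin C for $0.36 (total $2.91, still need 0.0 mg).
Greedy by cheapest-per-mg is optimal for a single linear constraint, so the minimum cost is $2.91.

$2.91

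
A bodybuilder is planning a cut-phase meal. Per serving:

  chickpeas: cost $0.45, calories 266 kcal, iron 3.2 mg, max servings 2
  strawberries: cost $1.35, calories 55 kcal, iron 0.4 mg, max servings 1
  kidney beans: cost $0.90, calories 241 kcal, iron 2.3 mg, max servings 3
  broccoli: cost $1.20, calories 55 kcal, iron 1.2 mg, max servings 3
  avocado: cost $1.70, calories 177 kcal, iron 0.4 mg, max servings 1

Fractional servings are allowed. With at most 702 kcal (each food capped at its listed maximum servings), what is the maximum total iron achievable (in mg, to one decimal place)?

Iron per kcal: broccoli 0.02182, chickpeas 0.01203, kidney beans 0.009544, strawberries 0.007273, avocado 0.00226.
Take 3 servings of broccoli: uses 165 kcal, +3.6 mg iron (running total 3.6 mg).
Take 2 servings of chickpeas: uses 532 kcal, +6.4 mg iron (running total 10.0 mg).
Take 0.02075 servings of kidney beans: uses 5 kcal, +0.0 mg iron (running total 10.0 mg).
Greedy by best ratio exhausts the calories allowance optimally: 10.0 mg.

10.0 mg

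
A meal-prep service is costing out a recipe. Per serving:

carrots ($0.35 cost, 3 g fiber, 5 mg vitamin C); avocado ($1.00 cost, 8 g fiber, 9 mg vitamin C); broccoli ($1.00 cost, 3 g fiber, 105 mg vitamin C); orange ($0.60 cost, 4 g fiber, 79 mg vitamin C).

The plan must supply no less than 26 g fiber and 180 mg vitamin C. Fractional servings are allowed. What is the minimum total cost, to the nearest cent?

$3.29

The cheapest plan sits at a corner of the feasible region — with two constraints it uses at most two foods.
carrots only: max(26/3, 180/5) = 36 servings → $12.60.
avocado only: max(26/8, 180/9) = 20 servings → $20.00.
broccoli only: max(26/3, 180/105) = 8.667 servings → $8.67.
orange only: max(26/4, 180/79) = 6.5 servings → $3.90.
carrots + avocado with both targets exact would need a negative amount; discard.
carrots + broccoli with both tight: 7.3 servings and 1.367 servings → $3.92.
carrots + orange with both tight: 6.147 servings and 1.889 servings → $3.29.
avocado + broccoli with both tight: 2.694 servings and 1.483 servings → $4.18.
avocado + orange with both tight: 2.238 servings and 2.023 servings → $3.45.
broccoli + orange: the both-tight solution has a negative serving — not a feasible corner.
The minimum over all feasible corners is $3.29.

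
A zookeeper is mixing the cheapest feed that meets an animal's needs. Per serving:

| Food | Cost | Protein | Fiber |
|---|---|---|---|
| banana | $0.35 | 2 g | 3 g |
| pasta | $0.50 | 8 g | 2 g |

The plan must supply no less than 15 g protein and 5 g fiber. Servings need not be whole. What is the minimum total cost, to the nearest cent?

$1.05

The cheapest plan sits at a corner of the feasible region — with two constraints it uses at most two foods.
banana only: max(15/2, 5/3) = 7.5 servings → $2.62.
pasta only: max(15/8, 5/2) = 2.5 servings → $1.25.
banana + pasta with both tight: 0.5 servings and 1.75 servings → $1.05.
The minimum over all feasible corners is $1.05.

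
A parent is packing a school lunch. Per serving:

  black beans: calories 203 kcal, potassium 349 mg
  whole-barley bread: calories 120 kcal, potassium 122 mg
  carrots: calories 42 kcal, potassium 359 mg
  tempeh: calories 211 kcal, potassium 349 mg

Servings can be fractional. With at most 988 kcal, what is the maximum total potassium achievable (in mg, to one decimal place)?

8445.0 mg

Potassium per kcal: carrots 8.548, black beans 1.719, tempeh 1.654, whole-barley bread 1.017.
With no serving limits, spend the whole calories allowance on carrots: 988 kcal / 42 kcal × 359 mg = 8445.0 mg.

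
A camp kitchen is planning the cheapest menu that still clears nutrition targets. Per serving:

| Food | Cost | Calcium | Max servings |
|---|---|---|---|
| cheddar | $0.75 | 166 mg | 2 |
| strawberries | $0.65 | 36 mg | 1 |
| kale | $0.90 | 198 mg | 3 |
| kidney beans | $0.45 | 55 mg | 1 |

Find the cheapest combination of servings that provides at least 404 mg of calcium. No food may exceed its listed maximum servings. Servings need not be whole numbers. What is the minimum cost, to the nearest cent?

$1.83

Cost per mg of calcium: cheddar $0.0045, kale $0.0045, kidney beans $0.0082, strawberries $0.0181.
Take 2 servings of cheddar: +332.0 mg calcium for $1.50 (total $1.50, still need 72.0 mg).
Take 0.3636 servings of kale: +72.0 mg calcium for $0.33 (total $1.83, still need 0.0 mg).
Greedy by cheapest-per-mg is optimal for a single linear constraint, so the minimum cost is $1.83.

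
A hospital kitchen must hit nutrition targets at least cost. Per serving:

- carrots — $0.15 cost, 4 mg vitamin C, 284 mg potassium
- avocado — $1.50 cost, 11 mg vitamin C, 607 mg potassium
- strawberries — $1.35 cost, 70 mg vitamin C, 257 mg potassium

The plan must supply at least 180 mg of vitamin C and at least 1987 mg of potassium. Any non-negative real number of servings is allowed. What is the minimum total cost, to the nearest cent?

carrots only: max(180/4, 1987/284) = 45 servings → $6.75.
avocado only: max(180/11, 1987/607) = 16.36 servings → $24.55.
strawberries only: max(180/70, 1987/257) = 7.732 servings → $10.44.
carrots + avocado: the both-tight solution has a negative serving — not a feasible corner.
carrots + strawberries with both tight: 4.924 servings and 2.29 servings → $3.83.
avocado + strawberries with both tight: 2.34 servings and 2.204 servings → $6.49.
The minimum over all feasible corners is $3.83.

$3.83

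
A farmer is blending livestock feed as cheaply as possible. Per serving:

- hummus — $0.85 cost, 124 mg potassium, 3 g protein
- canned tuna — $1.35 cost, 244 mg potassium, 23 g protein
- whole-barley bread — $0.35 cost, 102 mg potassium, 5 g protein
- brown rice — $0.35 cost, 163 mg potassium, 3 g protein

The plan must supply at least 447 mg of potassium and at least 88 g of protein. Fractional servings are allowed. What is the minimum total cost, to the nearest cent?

With two linear requirements the optimum uses one or two foods; enumerate the corners.
hummus only: max(447/124, 88/3) = 29.33 servings → $24.93.
canned tuna only: max(447/244, 88/23) = 3.826 servings → $5.17.
whole-barley bread only: max(447/102, 88/5) = 17.6 servings → $6.16.
brown rice only: max(447/163, 88/3) = 29.33 servings → $10.27.
hummus + canned tuna with both targets exact would need a negative amount; discard.
hummus + whole-barley bread: the both-tight solution has a negative serving — not a feasible corner.
hummus + brown rice: the both-tight solution has a negative serving — not a feasible corner.
canned tuna + whole-barley bread: the both-tight solution has a negative serving — not a feasible corner.
canned tuna + brown rice with both targets exact would need a negative amount; discard.
whole-barley bread + brown rice with both targets exact would need a negative amount; discard.
Cheapest feasible corner: $5.17.

$5.17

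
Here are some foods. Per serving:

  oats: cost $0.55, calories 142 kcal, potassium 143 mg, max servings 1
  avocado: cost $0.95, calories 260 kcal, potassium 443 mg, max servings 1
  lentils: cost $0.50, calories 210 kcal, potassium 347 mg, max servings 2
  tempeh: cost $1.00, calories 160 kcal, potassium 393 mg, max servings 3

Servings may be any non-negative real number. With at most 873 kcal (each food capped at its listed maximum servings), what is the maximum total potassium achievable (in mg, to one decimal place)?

1841.8 mg

Potassium per kcal: tempeh 2.456, avocado 1.704, lentils 1.652, oats 1.007.
Take 3 servings of tempeh: uses 480 kcal, +1179.0 mg potassium (running total 1179.0 mg).
Take 1 serving of avocado: uses 260 kcal, +443.0 mg potassium (running total 1622.0 mg).
Take 0.6333 servings of lentils: uses 133 kcal, +219.8 mg potassium (running total 1841.8 mg).
Filling greedily by potassium-per-kcal is optimal for one linear limit, giving 1841.8 mg.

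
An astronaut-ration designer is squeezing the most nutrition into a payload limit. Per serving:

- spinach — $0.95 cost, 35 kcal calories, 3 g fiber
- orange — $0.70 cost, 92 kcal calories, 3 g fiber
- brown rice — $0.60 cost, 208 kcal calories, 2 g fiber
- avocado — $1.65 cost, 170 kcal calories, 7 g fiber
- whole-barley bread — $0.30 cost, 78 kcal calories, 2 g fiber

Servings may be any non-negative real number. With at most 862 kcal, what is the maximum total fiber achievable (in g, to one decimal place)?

73.9 g

Fiber per kcal: spinach 0.08571, avocado 0.04118, orange 0.03261, whole-barley bread 0.02564, brown rice 0.009615.
With no serving limits, spend the whole calories allowance on spinach: 862 kcal / 35 kcal × 3 g = 73.9 g.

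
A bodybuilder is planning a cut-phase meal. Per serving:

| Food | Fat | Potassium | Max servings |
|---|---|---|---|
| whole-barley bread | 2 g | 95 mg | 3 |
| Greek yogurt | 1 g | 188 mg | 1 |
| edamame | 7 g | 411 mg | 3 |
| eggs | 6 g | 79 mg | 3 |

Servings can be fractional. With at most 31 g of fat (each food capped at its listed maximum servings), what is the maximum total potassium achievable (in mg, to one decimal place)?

1745.5 mg

Potassium per g fat: Greek yogurt 188, edamame 58.71, whole-barley bread 47.5, eggs 13.17.
Take 1 serving of Greek yogurt: uses 1 g fat, +188.0 mg potassium (running total 188.0 mg).
Take 3 servings of edamame: uses 21 g fat, +1233.0 mg potassium (running total 1421.0 mg).
Take 3 servings of whole-barley bread: uses 6 g fat, +285.0 mg potassium (running total 1706.0 mg).
Take 0.5 servings of eggs: uses 3 g fat, +39.5 mg potassium (running total 1745.5 mg).
Filling greedily by potassium-per-g fat is optimal for one linear limit, giving 1745.5 mg.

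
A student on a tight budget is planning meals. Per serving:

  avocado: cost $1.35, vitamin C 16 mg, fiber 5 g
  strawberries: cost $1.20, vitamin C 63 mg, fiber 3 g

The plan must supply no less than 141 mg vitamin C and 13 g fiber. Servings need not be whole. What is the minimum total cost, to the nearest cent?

The cheapest plan sits at a corner of the feasible region — with two constraints it uses at most two foods.
avocado only: max(141/16, 13/5) = 8.812 servings → $11.90.
strawberries only: max(141/63, 13/3) = 4.333 servings → $5.20.
avocado + strawberries with both tight: 1.483 servings and 1.861 servings → $4.24.
So the least-cost plan costs $4.24.

$4.24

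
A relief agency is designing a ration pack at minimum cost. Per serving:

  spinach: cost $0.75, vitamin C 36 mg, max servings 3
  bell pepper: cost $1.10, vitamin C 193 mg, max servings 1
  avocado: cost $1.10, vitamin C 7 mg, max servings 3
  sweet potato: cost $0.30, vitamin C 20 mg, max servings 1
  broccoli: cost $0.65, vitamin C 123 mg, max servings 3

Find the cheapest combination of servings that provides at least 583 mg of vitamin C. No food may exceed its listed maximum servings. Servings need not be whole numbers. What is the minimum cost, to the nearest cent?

$3.37

Cost per mg of vitamin C: broccoli $0.0053, bell pepper $0.0057, sweet potato $0.0150, spinach $0.0208, avocado $0.1571.
Take 3 servings of broccoli: +369.0 mg vitamin C for $1.95 (total $1.95, still need 214.0 mg).
Take 1 serving of bell pepper: +193.0 mg vitamin C for $1.10 (total $3.05, still need 21.0 mg).
Take 1 serving of sweet potato: +20.0 mg vitamin C for $0.30 (total $3.35, still need 1.0 mg).
Take 0.02778 servings of spinach: +1.0 mg vitamin C for $0.02 (total $3.37, still need 0.0 mg).
Greedy by cheapest-per-mg is optimal for a single linear constraint, so the minimum cost is $3.37.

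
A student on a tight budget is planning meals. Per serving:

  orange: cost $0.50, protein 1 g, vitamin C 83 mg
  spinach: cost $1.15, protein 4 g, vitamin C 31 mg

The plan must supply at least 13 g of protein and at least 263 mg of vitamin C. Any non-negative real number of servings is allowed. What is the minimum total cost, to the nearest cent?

The cheapest plan sits at a corner of the feasible region — with two constraints it uses at most two foods.
orange only: max(13/1, 263/83) = 13 servings → $6.50.
spinach only: max(13/4, 263/31) = 8.484 servings → $9.76.
orange + spinach with both tight: 2.156 servings and 2.711 servings → $4.20.
Cheapest feasible corner: $4.20.

$4.20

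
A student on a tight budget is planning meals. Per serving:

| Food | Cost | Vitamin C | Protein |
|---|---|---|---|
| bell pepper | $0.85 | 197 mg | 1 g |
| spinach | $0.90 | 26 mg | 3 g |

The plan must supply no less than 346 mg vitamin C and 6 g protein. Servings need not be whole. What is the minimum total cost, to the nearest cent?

Minimising a linear cost over {vitamin C ≥ 346, protein ≥ 6, servings ≥ 0} — the optimum is at a vertex, using one or two foods.
bell pepper only: max(346/197, 6/1) = 6 servings → $5.10.
spinach only: max(346/26, 6/3) = 13.31 servings → $11.98.
bell pepper + spinach with both tight: 1.561 servings and 1.48 servings → $2.66.
Cheapest feasible corner: $2.66.

$2.66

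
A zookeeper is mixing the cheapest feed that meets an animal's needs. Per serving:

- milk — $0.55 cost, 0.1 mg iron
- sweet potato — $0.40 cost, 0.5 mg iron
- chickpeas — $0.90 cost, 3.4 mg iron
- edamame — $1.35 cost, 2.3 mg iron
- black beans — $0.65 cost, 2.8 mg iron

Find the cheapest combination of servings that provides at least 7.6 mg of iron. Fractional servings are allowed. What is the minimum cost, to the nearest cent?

$1.76

Cost per mg of iron: black beans $0.2321, chickpeas $0.2647, edamame $0.5870, sweet potato $0.8000, milk $5.5000.
With no serving limits, use only black beans: 7.6 mg / 2.8 mg = 2.714 servings × $0.65 = $1.76.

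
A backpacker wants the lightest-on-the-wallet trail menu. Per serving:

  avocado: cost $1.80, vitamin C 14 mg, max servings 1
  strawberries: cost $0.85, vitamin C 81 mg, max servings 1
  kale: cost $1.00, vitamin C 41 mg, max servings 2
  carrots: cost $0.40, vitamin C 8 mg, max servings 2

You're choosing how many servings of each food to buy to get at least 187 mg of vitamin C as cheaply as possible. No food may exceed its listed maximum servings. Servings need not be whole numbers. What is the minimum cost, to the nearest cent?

Cost per mg of vitamin C: strawberries $0.0105, kale $0.0244, carrots $0.0500, avocado $0.1286.
Take 1 serving of strawberries: +81.0 mg vitamin C for $0.85 (total $0.85, still need 106.0 mg).
Take 2 servings of kale: +82.0 mg vitamin C for $2.00 (total $2.85, still need 24.0 mg).
Take 2 servings of carrots: +16.0 mg vitamin C for $0.80 (total $3.65, still need 8.0 mg).
Take 0.5714 servings of avocado: +8.0 mg vitamin C for $1.03 (total $4.68, still need 0.0 mg).
Filling from the cheapest source first is optimal under one linear minimum: $4.68.

$4.68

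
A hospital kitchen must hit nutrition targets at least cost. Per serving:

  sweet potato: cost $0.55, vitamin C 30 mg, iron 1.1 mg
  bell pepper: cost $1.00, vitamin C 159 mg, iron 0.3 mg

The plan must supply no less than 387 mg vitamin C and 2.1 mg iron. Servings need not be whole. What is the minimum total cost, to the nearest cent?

A basic optimal solution has at most two foods positive. Try each food alone and each pair with both targets met exactly.
sweet potato only: max(387/30, 2.1/1.1) = 12.9 servings → $7.09.
bell pepper only: max(387/159, 2.1/0.3) = 7 servings → $7.00.
sweet potato + bell pepper with both tight: 1.313 servings and 2.186 servings → $2.91.
Cheapest feasible corner: $2.91.

$2.91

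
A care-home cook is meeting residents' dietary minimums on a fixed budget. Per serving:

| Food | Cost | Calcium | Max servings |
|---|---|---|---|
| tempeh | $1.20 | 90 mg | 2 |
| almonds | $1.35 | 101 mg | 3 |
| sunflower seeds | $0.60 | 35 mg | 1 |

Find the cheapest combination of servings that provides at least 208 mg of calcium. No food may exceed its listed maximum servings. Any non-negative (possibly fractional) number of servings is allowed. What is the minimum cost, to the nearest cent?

$2.77

Cost per mg of calcium: tempeh $0.0133, almonds $0.0134, sunflower seeds $0.0171.
Take 2 servings of tempeh: +180.0 mg calcium for $2.40 (total $2.40, still need 28.0 mg).
Take 0.2772 servings of almonds: +28.0 mg calcium for $0.37 (total $2.77, still need 0.0 mg).
Filling from the cheapest source first is optimal under one linear minimum: $2.77.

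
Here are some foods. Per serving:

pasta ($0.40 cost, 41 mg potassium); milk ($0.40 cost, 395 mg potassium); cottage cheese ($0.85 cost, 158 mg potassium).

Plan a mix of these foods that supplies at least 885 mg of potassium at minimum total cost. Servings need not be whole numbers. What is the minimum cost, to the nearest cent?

$0.90

Cost per mg of potassium: milk $0.0010, cottage cheese $0.0054, pasta $0.0098.
With no serving limits, use only milk: 885 mg / 395 mg = 2.241 servings × $0.40 = $0.90.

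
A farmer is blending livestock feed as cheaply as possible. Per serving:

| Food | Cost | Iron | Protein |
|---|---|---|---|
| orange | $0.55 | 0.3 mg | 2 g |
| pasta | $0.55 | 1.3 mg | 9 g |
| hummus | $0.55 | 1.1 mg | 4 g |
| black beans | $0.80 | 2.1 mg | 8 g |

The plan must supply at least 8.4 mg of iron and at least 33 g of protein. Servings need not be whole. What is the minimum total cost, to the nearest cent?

$3.21

The cheapest plan sits at a corner of the feasible region — with two constraints it uses at most two foods.
orange only: max(8.4/0.3, 33/2) = 28 servings → $15.40.
pasta only: max(8.4/1.3, 33/9) = 6.462 servings → $3.55.
hummus only: max(8.4/1.1, 33/4) = 8.25 servings → $4.54.
black beans only: max(8.4/2.1, 33/8) = 4.125 servings → $3.30.
orange + pasta: the both-tight solution has a negative serving — not a feasible corner.
orange + hummus with both tight: 2.7 servings and 6.9 servings → $5.28.
orange + black beans with both tight: 1.167 servings and 3.833 servings → $3.71.
pasta + hummus with both tight: 0.5745 servings and 6.957 servings → $4.14.
pasta + black beans with both tight: 0.2471 servings and 3.847 servings → $3.21.
hummus + black beans: the both-tight solution has a negative serving — not a feasible corner.
The minimum over all feasible corners is $3.21.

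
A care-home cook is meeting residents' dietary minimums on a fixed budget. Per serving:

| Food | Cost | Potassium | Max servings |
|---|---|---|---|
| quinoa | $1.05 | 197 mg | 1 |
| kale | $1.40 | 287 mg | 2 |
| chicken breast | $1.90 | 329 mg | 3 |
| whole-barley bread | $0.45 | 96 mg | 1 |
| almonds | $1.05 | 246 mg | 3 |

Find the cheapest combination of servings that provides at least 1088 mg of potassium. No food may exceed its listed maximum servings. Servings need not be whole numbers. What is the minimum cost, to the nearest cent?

$4.84

Cost per mg of potassium: almonds $0.0043, whole-barley bread $0.0047, kale $0.0049, quinoa $0.0053, chicken breast $0.0058.
Take 3 servings of almonds: +738.0 mg potassium for $3.15 (total $3.15, still need 350.0 mg).
Take 1 serving of whole-barley bread: +96.0 mg potassium for $0.45 (total $3.60, still need 254.0 mg).
Take 0.885 servings of kale: +254.0 mg potassium for $1.24 (total $4.84, still need 0.0 mg).
Filling from the cheapest source first is optimal under one linear minimum: $4.84.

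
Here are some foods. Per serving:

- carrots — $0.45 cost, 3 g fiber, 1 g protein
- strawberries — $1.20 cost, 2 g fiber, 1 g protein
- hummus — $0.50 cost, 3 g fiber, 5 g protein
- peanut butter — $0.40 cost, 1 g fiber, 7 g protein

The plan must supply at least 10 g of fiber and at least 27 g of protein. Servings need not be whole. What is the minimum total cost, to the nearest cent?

carrots only: max(10/3, 27/1) = 27 servings → $12.15.
strawberries only: max(10/2, 27/1) = 27 servings → $32.40.
hummus only: max(10/3, 27/5) = 5.4 servings → $2.70.
peanut butter only: max(10/1, 27/7) = 10 servings → $4.00.
carrots + strawberries: intersection lies outside the first quadrant.
carrots + hummus: the both-tight solution has a negative serving — not a feasible corner.
carrots + peanut butter with both tight: 2.15 servings and 3.55 servings → $2.39.
strawberries + hummus: the both-tight solution has a negative serving — not a feasible corner.
strawberries + peanut butter with both tight: 3.308 servings and 3.385 servings → $5.32.
hummus + peanut butter with both tight: 2.688 servings and 1.938 servings → $2.12.
Cheapest feasible corner: $2.12.

$2.12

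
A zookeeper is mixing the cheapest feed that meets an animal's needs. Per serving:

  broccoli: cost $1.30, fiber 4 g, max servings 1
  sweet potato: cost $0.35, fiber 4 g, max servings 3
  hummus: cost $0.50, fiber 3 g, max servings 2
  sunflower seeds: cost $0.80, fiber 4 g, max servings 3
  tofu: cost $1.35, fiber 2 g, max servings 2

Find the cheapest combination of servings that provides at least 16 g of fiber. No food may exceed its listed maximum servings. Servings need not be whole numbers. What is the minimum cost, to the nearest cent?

Cost per g of fiber: sweet potato $0.0875, hummus $0.1667, sunflower seeds $0.2000, broccoli $0.3250, tofu $0.6750.
Take 3 servings of sweet potato: +12.0 g fiber for $1.05 (total $1.05, still need 4.0 g).
Take 1.333 servings of hummus: +4.0 g fiber for $0.67 (total $1.72, still need 0.0 g).
Filling from the cheapest source first is optimal under one linear minimum: $1.72.

$1.72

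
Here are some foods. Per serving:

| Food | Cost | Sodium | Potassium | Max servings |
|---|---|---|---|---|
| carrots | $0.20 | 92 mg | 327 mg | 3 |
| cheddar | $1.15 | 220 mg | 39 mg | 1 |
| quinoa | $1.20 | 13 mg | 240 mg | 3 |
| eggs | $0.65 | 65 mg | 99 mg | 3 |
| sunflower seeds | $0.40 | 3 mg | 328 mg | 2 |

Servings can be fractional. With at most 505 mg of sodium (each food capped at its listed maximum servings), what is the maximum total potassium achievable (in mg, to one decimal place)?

2637.2 mg

Potassium per mg sodium: sunflower seeds 109.3, quinoa 18.46, carrots 3.554, eggs 1.523, cheddar 0.1773.
Take 2 servings of sunflower seeds: uses 6 mg sodium, +656.0 mg potassium (running total 656.0 mg).
Take 3 servings of quinoa: uses 39 mg sodium, +720.0 mg potassium (running total 1376.0 mg).
Take 3 servings of carrots: uses 276 mg sodium, +981.0 mg potassium (running total 2357.0 mg).
Take 2.831 servings of eggs: uses 184 mg sodium, +280.2 mg potassium (running total 2637.2 mg).
Filling greedily by potassium-per-mg sodium is optimal for one linear limit, giving 2637.2 mg.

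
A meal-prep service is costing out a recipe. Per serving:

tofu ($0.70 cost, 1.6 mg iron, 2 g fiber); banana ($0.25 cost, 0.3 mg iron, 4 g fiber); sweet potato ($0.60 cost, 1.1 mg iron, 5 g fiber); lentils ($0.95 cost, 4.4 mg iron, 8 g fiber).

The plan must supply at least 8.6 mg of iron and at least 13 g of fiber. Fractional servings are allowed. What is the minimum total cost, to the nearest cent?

$1.86

A basic optimal solution has at most two foods positive. Try each food alone and each pair with both targets met exactly.
tofu only: max(8.6/1.6, 13/2) = 6.5 servings → $4.55.
banana only: max(8.6/0.3, 13/4) = 28.67 servings → $7.17.
sweet potato only: max(8.6/1.1, 13/5) = 7.818 servings → $4.69.
lentils only: max(8.6/4.4, 13/8) = 1.955 servings → $1.86.
tofu + banana with both tight: 5.259 servings and 0.6207 servings → $3.84.
tofu + sweet potato with both tight: 4.948 servings and 0.6207 servings → $3.84.
tofu + lentils with both tight: 2.9 servings and 0.9 servings → $2.88.
banana + sweet potato: the both-tight solution has a negative serving — not a feasible corner.
banana + lentils with both targets exact would need a negative amount; discard.
sweet potato + lentils: the both-tight solution has a negative serving — not a feasible corner.
Cheapest feasible corner: $1.86.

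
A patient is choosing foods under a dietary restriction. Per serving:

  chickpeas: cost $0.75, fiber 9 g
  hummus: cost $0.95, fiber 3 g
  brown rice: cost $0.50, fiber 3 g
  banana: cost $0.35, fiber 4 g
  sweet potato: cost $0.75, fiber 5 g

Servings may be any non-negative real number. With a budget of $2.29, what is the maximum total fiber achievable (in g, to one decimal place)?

27.5 g

Fiber per dollar: chickpeas 12, banana 11.43, sweet potato 6.667, brown rice 6, hummus 3.158.
With no serving limits, spend the whole cost allowance on chickpeas: $2.29 / $0.75 × 9 g = 27.5 g.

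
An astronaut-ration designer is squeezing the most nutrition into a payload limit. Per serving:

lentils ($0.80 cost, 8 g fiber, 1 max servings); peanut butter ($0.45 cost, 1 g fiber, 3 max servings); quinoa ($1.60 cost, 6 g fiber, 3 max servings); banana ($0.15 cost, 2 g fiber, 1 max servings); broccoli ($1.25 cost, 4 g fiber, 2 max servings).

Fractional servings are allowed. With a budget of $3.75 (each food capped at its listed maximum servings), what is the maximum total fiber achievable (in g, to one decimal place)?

20.5 g

Fiber per dollar: banana 13.33, lentils 10, quinoa 3.75, broccoli 3.2, peanut butter 2.222.
Take 1 serving of banana: spends $0.15, +2.0 g fiber (running total 2.0 g).
Take 1 serving of lentils: spends $0.80, +8.0 g fiber (running total 10.0 g).
Take 1.75 servings of quinoa: spends $2.80, +10.5 g fiber (running total 20.5 g).
Filling greedily by fiber-per-dollar is optimal for one linear limit, giving 20.5 g.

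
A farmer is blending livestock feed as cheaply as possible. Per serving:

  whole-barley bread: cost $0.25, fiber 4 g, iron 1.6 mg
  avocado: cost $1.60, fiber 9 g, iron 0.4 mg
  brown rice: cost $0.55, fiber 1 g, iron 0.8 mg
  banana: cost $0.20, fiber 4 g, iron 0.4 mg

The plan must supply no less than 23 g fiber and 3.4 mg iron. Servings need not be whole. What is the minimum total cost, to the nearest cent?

whole-barley bread only: max(23/4, 3.4/1.6) = 5.75 servings → $1.44.
avocado only: max(23/9, 3.4/0.4) = 8.5 servings → $13.60.
brown rice only: max(23/1, 3.4/0.8) = 23 servings → $12.65.
banana only: max(23/4, 3.4/0.4) = 8.5 servings → $1.70.
whole-barley bread + avocado with both tight: 1.672 servings and 1.812 servings → $3.32.
whole-barley bread + brown rice: intersection lies outside the first quadrant.
whole-barley bread + banana with both tight: 0.9167 servings and 4.833 servings → $1.20.
avocado + brown rice with both tight: 2.206 servings and 3.147 servings → $5.26.
avocado + banana with both targets exact would need a negative amount; discard.
brown rice + banana with both tight: 1.571 servings and 5.357 servings → $1.94.
So the least-cost plan costs $1.20.

$1.20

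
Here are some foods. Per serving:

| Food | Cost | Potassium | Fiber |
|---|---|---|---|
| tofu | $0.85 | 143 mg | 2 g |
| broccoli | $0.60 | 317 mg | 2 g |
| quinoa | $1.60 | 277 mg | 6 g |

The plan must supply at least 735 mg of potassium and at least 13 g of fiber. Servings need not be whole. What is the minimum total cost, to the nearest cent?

The cheapest plan sits at a corner of the feasible region — with two constraints it uses at most two foods.
tofu only: max(735/143, 13/2) = 6.5 servings → $5.53.
broccoli only: max(735/317, 13/2) = 6.5 servings → $3.90.
quinoa only: max(735/277, 13/6) = 2.653 servings → $4.25.
tofu + broccoli: intersection lies outside the first quadrant.
tofu + quinoa with both tight: 2.661 servings and 1.28 servings → $4.31.
broccoli + quinoa with both tight: 0.6001 servings and 1.967 servings → $3.51.
Cheapest feasible corner: $3.51.

$3.51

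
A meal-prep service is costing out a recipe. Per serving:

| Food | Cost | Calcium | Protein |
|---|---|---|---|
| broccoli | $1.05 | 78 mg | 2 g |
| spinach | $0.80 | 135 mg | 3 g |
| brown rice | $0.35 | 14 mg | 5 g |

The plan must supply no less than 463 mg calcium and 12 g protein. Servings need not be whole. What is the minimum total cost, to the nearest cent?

This is a tiny linear program; its minimum lies at a vertex of the feasible set. List the vertices and price them.
broccoli only: max(463/78, 12/2) = 6 servings → $6.30.
spinach only: max(463/135, 12/3) = 4 servings → $3.20.
brown rice only: max(463/14, 12/5) = 33.07 servings → $11.57.
broccoli + spinach with both targets exact would need a negative amount; discard.
broccoli + brown rice with both tight: 5.931 servings and 0.02762 servings → $6.24.
spinach + brown rice with both tight: 3.392 servings and 0.3649 servings → $2.84.
Cheapest feasible corner: $2.84.

$2.84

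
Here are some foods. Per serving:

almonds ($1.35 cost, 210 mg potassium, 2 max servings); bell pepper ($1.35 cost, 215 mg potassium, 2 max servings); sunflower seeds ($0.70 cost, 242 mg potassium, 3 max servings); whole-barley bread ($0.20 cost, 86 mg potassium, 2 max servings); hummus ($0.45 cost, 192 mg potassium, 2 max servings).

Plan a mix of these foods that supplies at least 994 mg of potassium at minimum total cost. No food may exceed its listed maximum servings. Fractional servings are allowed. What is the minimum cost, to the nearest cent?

Cost per mg of potassium: whole-barley bread $0.0023, hummus $0.0023, sunflower seeds $0.0029, bell pepper $0.0063, almonds $0.0064.
Take 2 servings of whole-barley bread: +172.0 mg potassium for $0.40 (total $0.40, still need 822.0 mg).
Take 2 servings of hummus: +384.0 mg potassium for $0.90 (total $1.30, still need 438.0 mg).
Take 1.81 servings of sunflower seeds: +438.0 mg potassium for $1.27 (total $2.57, still need 0.0 mg).
Greedy by cheapest-per-mg is optimal for a single linear constraint, so the minimum cost is $2.57.

$2.57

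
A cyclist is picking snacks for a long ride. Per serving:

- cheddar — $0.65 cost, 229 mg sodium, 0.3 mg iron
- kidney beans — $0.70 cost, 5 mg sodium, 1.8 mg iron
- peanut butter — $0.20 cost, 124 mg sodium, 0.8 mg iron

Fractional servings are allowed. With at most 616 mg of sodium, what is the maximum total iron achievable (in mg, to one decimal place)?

Iron per mg sodium: kidney beans 0.36, peanut butter 0.006452, cheddar 0.00131.
With no serving limits, spend the whole sodium allowance on kidney beans: 616 mg / 5 mg × 1.8 mg = 221.8 mg.

221.8 mg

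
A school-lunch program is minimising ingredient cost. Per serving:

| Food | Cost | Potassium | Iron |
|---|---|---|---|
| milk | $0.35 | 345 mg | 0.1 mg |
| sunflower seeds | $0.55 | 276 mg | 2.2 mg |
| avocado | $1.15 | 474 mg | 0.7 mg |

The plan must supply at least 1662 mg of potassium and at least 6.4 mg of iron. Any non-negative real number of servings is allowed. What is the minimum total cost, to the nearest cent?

milk only: max(1662/345, 6.4/0.1) = 64 servings → $22.40.
sunflower seeds only: max(1662/276, 6.4/2.2) = 6.022 servings → $3.31.
avocado only: max(1662/474, 6.4/0.7) = 9.143 servings → $10.51.
milk + sunflower seeds with both tight: 2.584 servings and 2.792 servings → $2.44.
milk + avocado with both targets exact would need a negative amount; discard.
sunflower seeds + avocado with both tight: 2.201 servings and 2.225 servings → $3.77.
The minimum over all feasible corners is $2.44.

$2.44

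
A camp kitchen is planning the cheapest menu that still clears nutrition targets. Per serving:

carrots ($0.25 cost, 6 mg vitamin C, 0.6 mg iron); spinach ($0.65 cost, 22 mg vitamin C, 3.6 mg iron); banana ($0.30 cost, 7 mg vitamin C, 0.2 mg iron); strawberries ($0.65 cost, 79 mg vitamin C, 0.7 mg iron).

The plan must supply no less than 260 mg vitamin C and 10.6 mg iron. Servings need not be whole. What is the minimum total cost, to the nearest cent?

$3.28

Check every corner: each single food scaled to meet both minima, and each pair solved so both constraints bind.
carrots only: max(260/6, 10.6/0.6) = 43.33 servings → $10.83.
spinach only: max(260/22, 10.6/3.6) = 11.82 servings → $7.68.
banana only: max(260/7, 10.6/0.2) = 53 servings → $15.90.
strawberries only: max(260/79, 10.6/0.7) = 15.14 servings → $9.84.
carrots + spinach with both targets exact would need a negative amount; discard.
carrots + banana with both tight: 7.4 servings and 30.8 servings → $11.09.
carrots + strawberries with both tight: 15.17 servings and 2.139 servings → $5.18.
spinach + banana with both tight: 1.067 servings and 33.79 servings → $10.83.
spinach + strawberries with both tight: 2.436 servings and 2.613 servings → $3.28.
banana + strawberries: the both-tight solution has a negative serving — not a feasible corner.
So the least-cost plan costs $3.28.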